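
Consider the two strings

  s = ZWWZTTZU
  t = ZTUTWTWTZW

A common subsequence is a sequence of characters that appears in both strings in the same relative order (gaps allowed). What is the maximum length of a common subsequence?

Let dp[i][j] be the LCS length of the first i characters of s and the first j characters of t. dp[i][j] = dp[i-1][j-1]+1 when the i-th and j-th characters match, else max(dp[i-1][j], dp[i][j-1]).
    ·  Z  T  U  T  W  T  W  T  Z  W
 ·  0  0  0  0  0  0  0  0  0  0  0
 Z  0  1  1  1  1  1  1  1  1  1  1
 W  0  1  1  1  1  2  2  2  2  2  2
 W  0  1  1  1  1  2  2  3  3  3  3
 Z  0  1  1  1  1  2  2  3  3  4  4
 T  0  1  2  2  2  2  3  3  4  4  4
 T  0  1  2  2  3  3  3  3  4  4  4
 Z  0  1  2  2  3  3  3  3  4  5  5
 U  0  1  2  3  3  3  3  3  4  5  5
dp[8][10] = 5. One LCS (by backtracking along matches): ZWWTZ.

5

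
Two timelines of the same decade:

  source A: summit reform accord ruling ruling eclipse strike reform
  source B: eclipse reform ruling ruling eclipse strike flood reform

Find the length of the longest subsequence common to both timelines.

Pick reform at source A[2]=source B[2]; then ruling at source A[4]=source B[3]; then ruling at source A[5]=source B[4]; then eclipse at source A[6]=source B[5]; then strike at source A[7]=source B[6]; then reform at source A[8]=source B[8]; all 6 events appear in both, in order, and the DP table's final entry dp[8][8] is also 6, so no common subsequence is longer.

6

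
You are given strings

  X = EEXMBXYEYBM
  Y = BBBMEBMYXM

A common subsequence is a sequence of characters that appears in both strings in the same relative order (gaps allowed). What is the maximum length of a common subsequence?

One common subsequence of length 4: E at X[1]=Y[5], then M at X[4]=Y[7], then X at X[6]=Y[9], then M at X[11]=Y[10]. Since dp[11][10] = 4, nothing longer is possible.

4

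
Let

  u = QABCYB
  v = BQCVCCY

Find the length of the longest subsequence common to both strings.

3

Let dp[i][j] be the LCS length of the first i characters of u and the first j characters of v. dp[i][j] = dp[i-1][j-1]+1 when the i-th and j-th characters match, else max(dp[i-1][j], dp[i][j-1]).
    ·  B  Q  C  V  C  C  Y
 ·  0  0  0  0  0  0  0  0
 Q  0  0  1  1  1  1  1  1
 A  0  0  1  1  1  1  1  1
 B  0  1  1  1  1  1  1  1
 C  0  1  1  2  2  2  2  2
 Y  0  1  1  2  2  2  2  3
 B  0  1  1  2  2  2  2  3
dp[6][7] = 3. One LCS (by backtracking along matches): QCY.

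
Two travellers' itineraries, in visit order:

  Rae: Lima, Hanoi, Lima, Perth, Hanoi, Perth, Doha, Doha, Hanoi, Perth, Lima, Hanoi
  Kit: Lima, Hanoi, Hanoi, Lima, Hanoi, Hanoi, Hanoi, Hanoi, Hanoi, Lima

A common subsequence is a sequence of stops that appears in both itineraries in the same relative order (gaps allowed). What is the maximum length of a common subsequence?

6

Match Lima (Rae #1, Kit #1), Hanoi (Rae #2, Kit #3), Lima (Rae #3, Kit #4), Hanoi (Rae #5, Kit #8), Hanoi (Rae #9, Kit #9), Lima (Rae #11, Kit #10) — 6 stops in the same relative order in both. dp[12][10] = 6 confirms this is the maximum.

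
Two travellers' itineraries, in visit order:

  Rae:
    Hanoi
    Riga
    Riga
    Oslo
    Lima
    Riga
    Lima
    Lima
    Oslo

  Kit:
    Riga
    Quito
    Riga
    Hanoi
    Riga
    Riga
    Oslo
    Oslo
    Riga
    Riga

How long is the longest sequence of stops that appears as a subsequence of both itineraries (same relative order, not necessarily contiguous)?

5

Taking Hanoi (Rae #1, Kit #4), Riga (Rae #2, Kit #5), Riga (Rae #3, Kit #6), Oslo (Rae #4, Kit #8), Riga (Rae #6, Kit #10) gives a common subsequence of length 5, and the DP table's final entry dp[9][10] is also 5, so no common subsequence is longer.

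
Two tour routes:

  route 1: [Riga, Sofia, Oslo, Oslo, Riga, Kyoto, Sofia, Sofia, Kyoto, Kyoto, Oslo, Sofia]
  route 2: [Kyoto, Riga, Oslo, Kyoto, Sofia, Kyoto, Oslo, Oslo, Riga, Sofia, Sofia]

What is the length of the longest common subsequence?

7

Pick Riga at route 1[1]=route 2[2]; then Sofia at route 1[2]=route 2[5]; then Oslo at route 1[3]=route 2[7]; then Oslo at route 1[4]=route 2[8]; then Riga at route 1[5]=route 2[9]; then Sofia at route 1[8]=route 2[10]; then Sofia at route 1[12]=route 2[11]; all 7 stops appear in both, in order. The LCS DP gives dp[12][11] = 7, so this is optimal.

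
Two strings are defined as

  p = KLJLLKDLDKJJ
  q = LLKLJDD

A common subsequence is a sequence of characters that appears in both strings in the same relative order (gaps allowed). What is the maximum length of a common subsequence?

5

Match K [1,3], then L [2,4], then J [3,5], then D [7,6], then D [9,7] — 5 characters in the same relative order in both. The LCS DP gives dp[12][7] = 5, so this is optimal.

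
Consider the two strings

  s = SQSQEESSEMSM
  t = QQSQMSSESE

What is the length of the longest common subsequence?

Let dp[i][j] be the LCS length of the first i characters of s and the first j characters of t. dp[i][j] = dp[i-1][j-1]+1 when the i-th and j-th characters match, else max(dp[i-1][j], dp[i][j-1]).
    ·  Q  Q  S  Q  M  S  S  E  S  E
 ·  0  0  0  0  0  0  0  0  0  0  0
 S  0  0  0  1  1  1  1  1  1  1  1
 Q  0  1  1  1  2  2  2  2  2  2  2
 S  0  1  1  2  2  2  3  3  3  3  3
 Q  0  1  2  2  3  3  3  3  3  3  3
 E  0  1  2  2  3  3  3  3  4  4  4
 E  0  1  2  2  3  3  3  3  4  4  5
 S  0  1  2  3  3  3  4  4  4  5  5
 S  0  1  2  3  3  3  4  5  5  5  5
 E  0  1  2  3  3  3  4  5  6  6  6
 M  0  1  2  3  3  4  4  5  6  6  6
 S  0  1  2  3  3  4  5  5  6  7  7
 M  0  1  2  3  3  4  5  5  6  7  7
dp[12][10] = 7. One LCS (by backtracking along matches): QSQSSES.

7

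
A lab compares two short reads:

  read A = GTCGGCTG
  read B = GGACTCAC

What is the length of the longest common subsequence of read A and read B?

Pick G (read A #1, read B #2) → T (read A #2, read B #5) → C (read A #3, read B #6) → C (read A #6, read B #8); all 4 bases appear in both, in order. Since dp[8][8] = 4, nothing longer is possible.

4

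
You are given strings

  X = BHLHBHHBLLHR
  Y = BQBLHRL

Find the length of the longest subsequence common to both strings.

Pick B (X #1, Y #1), B (X #8, Y #3), L (X #10, Y #4), H (X #11, Y #5), R (X #12, Y #6); all 5 characters appear in both, in order. Since dp[12][7] = 5, nothing longer is possible.

5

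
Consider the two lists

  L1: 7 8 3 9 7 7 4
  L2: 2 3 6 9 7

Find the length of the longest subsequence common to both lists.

3

Let dp[i][j] be the LCS length of the first i values of L1 and the first j values of L2. dp[i][j] = dp[i-1][j-1]+1 when the i-th and j-th values match, else max(dp[i-1][j], dp[i][j-1]).
    ·  2  3  6  9  7
 ·  0  0  0  0  0  0
 7  0  0  0  0  0  1
 8  0  0  0  0  0  1
 3  0  0  1  1  1  1
 9  0  0  1  1  2  2
 7  0  0  1  1  2  3
 7  0  0  1  1  2  3
 4  0  0  1  1  2  3
dp[7][5] = 3. One LCS (by backtracking along matches): 3, 9, 7.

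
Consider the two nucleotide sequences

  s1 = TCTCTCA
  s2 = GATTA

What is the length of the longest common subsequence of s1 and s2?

3

Pick T at s1[3]=s2[3] → T at s1[5]=s2[4] → A at s1[7]=s2[5]; all 3 bases appear in both, in order. dp[7][5] = 3 confirms this is the maximum.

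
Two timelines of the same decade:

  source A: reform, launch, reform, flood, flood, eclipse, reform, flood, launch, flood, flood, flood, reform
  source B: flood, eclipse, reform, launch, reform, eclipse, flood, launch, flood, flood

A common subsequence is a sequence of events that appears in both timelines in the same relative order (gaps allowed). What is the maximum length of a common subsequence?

8

Taking reform at source A[1]=source B[3] → launch at source A[2]=source B[4] → reform at source A[3]=source B[5] → eclipse at source A[6]=source B[6] → flood at source A[8]=source B[7] → launch at source A[9]=source B[8] → flood at source A[11]=source B[9] → flood at source A[12]=source B[10] gives a common subsequence of length 8. Since dp[13][10] = 8, nothing longer is possible.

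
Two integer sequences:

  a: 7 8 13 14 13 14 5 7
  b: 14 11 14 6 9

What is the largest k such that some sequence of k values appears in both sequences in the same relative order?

2

One common subsequence of length 2: 14 (a #4, b #1); then 14 (a #6, b #3). The LCS DP gives dp[8][5] = 2, so this is optimal.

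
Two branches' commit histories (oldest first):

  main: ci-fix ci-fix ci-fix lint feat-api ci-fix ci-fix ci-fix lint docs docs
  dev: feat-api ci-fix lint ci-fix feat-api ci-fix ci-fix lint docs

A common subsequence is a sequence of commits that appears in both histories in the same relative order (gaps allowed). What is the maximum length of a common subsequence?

7

Pick ci-fix [1,2] → ci-fix [3,4] → feat-api [5,5] → ci-fix [7,6] → ci-fix [8,7] → lint [9,8] → docs [11,9]; all 7 commits appear in both, in order. dp[11][9] = 7 confirms this is the maximum.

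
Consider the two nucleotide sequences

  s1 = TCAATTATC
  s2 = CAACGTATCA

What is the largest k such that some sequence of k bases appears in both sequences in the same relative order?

Let dp[i][j] be the LCS length of the first i bases of s1 and the first j bases of s2. dp[i][j] = dp[i-1][j-1]+1 when the i-th and j-th bases match, else max(dp[i-1][j], dp[i][j-1]).
    ·  C  A  A  C  G  T  A  T  C  A
 ·  0  0  0  0  0  0  0  0  0  0  0
 T  0  0  0  0  0  0  1  1  1  1  1
 C  0  1  1  1  1  1  1  1  1  2  2
 A  0  1  2  2  2  2  2  2  2  2  3
 A  0  1  2  3  3  3  3  3  3  3  3
 T  0  1  2  3  3  3  4  4  4  4  4
 T  0  1  2  3  3  3  4  4  5  5  5
 A  0  1  2  3  3  3  4  5  5  5  6
 T  0  1  2  3  3  3  4  5  6  6  6
 C  0  1  2  3  4  4  4  5  6  7  7
dp[9][10] = 7. One LCS (by backtracking along matches): CAATATC.

7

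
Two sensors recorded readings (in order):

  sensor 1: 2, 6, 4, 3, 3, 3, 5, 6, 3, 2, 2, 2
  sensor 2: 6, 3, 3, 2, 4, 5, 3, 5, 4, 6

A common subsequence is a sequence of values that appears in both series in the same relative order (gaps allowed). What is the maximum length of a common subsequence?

6

Let dp[i][j] be the LCS length of the first i values of sensor 1 and the first j values of sensor 2. dp[i][j] = dp[i-1][j-1]+1 when the i-th and j-th values match, else max(dp[i-1][j], dp[i][j-1]).
    ·  6  3  3  2  4  5  3  5  4  6
 ·  0  0  0  0  0  0  0  0  0  0  0
 2  0  0  0  0  1  1  1  1  1  1  1
 6  0  1  1  1  1  1  1  1  1  1  2
 4  0  1  1  1  1  2  2  2  2  2  2
 3  0  1  2  2  2  2  2  3  3  3  3
 3  0  1  2  3  3  3  3  3  3  3  3
 3  0  1  2  3  3  3  3  4  4  4  4
 5  0  1  2  3  3  3  4  4  5  5  5
 6  0  1  2  3  3  3  4  4  5  5  6
 3  0  1  2  3  3  3  4  5  5  5  6
 2  0  1  2  3  4  4  4  5  5  5  6
 2  0  1  2  3  4  4  4  5  5  5  6
 2  0  1  2  3  4  4  4  5  5  5  6
dp[12][10] = 6. One LCS (by backtracking along matches): 6, 3, 3, 3, 5, 6.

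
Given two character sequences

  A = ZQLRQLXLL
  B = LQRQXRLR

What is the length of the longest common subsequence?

5

Let dp[i][j] be the LCS length of the first i characters of A and the first j characters of B. dp[i][j] = dp[i-1][j-1]+1 when the i-th and j-th characters match, else max(dp[i-1][j], dp[i][j-1]).
    ·  L  Q  R  Q  X  R  L  R
 ·  0  0  0  0  0  0  0  0  0
 Z  0  0  0  0  0  0  0  0  0
 Q  0  0  1  1  1  1  1  1  1
 L  0  1  1  1  1  1  1  2  2
 R  0  1  1  2  2  2  2  2  3
 Q  0  1  2  2  3  3  3  3  3
 L  0  1  2  2  3  3  3  4  4
 X  0  1  2  2  3  4  4  4  4
 L  0  1  2  2  3  4  4  5  5
 L  0  1  2  2  3  4  4  5  5
dp[9][8] = 5. One LCS (by backtracking along matches): QRQXL.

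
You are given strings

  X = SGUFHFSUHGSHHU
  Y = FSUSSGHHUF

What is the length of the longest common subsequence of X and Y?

Let dp[i][j] be the LCS length of the first i characters of X and the first j characters of Y. dp[i][j] = dp[i-1][j-1]+1 when the i-th and j-th characters match, else max(dp[i-1][j], dp[i][j-1]).
    ·  F  S  U  S  S  G  H  H  U  F
 ·  0  0  0  0  0  0  0  0  0  0  0
 S  0  0  1  1  1  1  1  1  1  1  1
 G  0  0  1  1  1  1  2  2  2  2  2
 U  0  0  1  2  2  2  2  2  2  3  3
 F  0  1  1  2  2  2  2  2  2  3  4
 H  0  1  1  2  2  2  2  3  3  3  4
 F  0  1  1  2  2  2  2  3  3  3  4
 S  0  1  2  2  3  3  3  3  3  3  4
 U  0  1  2  3  3  3  3  3  3  4  4
 H  0  1  2  3  3  3  3  4  4  4  4
 G  0  1  2  3  3  3  4  4  4  4  4
 S  0  1  2  3  4  4  4  4  4  4  4
 H  0  1  2  3  4  4  4  5  5  5  5
 H  0  1  2  3  4  4  4  5  6  6  6
 U  0  1  2  3  4  4  4  5  6  7  7
dp[14][10] = 7. One LCS (by backtracking along matches): SUSGHHU.

7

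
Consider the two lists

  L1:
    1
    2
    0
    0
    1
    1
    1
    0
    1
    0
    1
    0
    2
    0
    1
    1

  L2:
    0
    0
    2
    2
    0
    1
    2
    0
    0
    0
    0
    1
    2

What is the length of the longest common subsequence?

Match 1 at L1[1]=L2[6]; then 2 at L1[2]=L2[7]; then 0 at L1[3]=L2[8]; then 0 at L1[4]=L2[9]; then 0 at L1[8]=L2[10]; then 0 at L1[10]=L2[11]; then 1 at L1[11]=L2[12]; then 2 at L1[13]=L2[13] — 8 values in the same relative order in both. The LCS DP gives dp[16][13] = 8, so this is optimal.

8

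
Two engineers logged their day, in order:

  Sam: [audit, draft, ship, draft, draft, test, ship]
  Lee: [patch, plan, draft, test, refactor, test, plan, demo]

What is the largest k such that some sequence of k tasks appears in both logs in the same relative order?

2

Taking draft (Sam #2, Lee #3), test (Sam #6, Lee #6) gives a common subsequence of length 2. Since dp[7][8] = 2, nothing longer is possible.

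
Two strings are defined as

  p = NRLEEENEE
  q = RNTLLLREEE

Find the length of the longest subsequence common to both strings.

5

Let dp[i][j] be the LCS length of the first i characters of p and the first j characters of q. dp[i][j] = dp[i-1][j-1]+1 when the i-th and j-th characters match, else max(dp[i-1][j], dp[i][j-1]).
    ·  R  N  T  L  L  L  R  E  E  E
 ·  0  0  0  0  0  0  0  0  0  0  0
 N  0  0  1  1  1  1  1  1  1  1  1
 R  0  1  1  1  1  1  1  2  2  2  2
 L  0  1  1  1  2  2  2  2  2  2  2
 E  0  1  1  1  2  2  2  2  3  3  3
 E  0  1  1  1  2  2  2  2  3  4  4
 E  0  1  1  1  2  2  2  2  3  4  5
 N  0  1  2  2  2  2  2  2  3  4  5
 E  0  1  2  2  2  2  2  2  3  4  5
 E  0  1  2  2  2  2  2  2  3  4  5
dp[9][10] = 5. One LCS (by backtracking along matches): NREEE.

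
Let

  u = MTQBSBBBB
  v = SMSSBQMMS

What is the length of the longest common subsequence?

3

Taking M at u[1]=v[2]; then Q at u[3]=v[6]; then S at u[5]=v[9] gives a common subsequence of length 3. Since dp[9][9] = 3, nothing longer is possible.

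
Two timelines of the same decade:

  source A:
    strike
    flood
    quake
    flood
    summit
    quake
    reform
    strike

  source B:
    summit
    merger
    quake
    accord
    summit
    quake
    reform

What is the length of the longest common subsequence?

4

Match quake at source A[3]=source B[3], summit at source A[5]=source B[5], quake at source A[6]=source B[6], reform at source A[7]=source B[7] — 4 events in the same relative order in both. dp[8][7] = 4 confirms this is the maximum.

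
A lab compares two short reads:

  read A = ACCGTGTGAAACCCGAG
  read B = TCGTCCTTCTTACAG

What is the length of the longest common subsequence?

Pick C [2,6], then C [3,9], then T [5,10], then T [7,11], then A [11,12], then C [14,13], then A [16,14], then G [17,15]; all 8 bases appear in both, in order, and the DP table's final entry dp[17][15] is also 8, so no common subsequence is longer.

8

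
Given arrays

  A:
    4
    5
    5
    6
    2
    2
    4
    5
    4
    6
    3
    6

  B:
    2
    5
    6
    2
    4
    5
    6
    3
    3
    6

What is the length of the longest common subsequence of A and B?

Let dp[i][j] be the LCS length of the first i values of A and the first j values of B. dp[i][j] = dp[i-1][j-1]+1 when the i-th and j-th values match, else max(dp[i-1][j], dp[i][j-1]).
    ·  2  5  6  2  4  5  6  3  3  6
 ·  0  0  0  0  0  0  0  0  0  0  0
 4  0  0  0  0  0  1  1  1  1  1  1
 5  0  0  1  1  1  1  2  2  2  2  2
 5  0  0  1  1  1  1  2  2  2  2  2
 6  0  0  1  2  2  2  2  3  3  3  3
 2  0  1  1  2  3  3  3  3  3  3  3
 2  0  1  1  2  3  3  3  3  3  3  3
 4  0  1  1  2  3  4  4  4  4  4  4
 5  0  1  2  2  3  4  5  5  5  5  5
 4  0  1  2  2  3  4  5  5  5  5  5
 6  0  1  2  3  3  4  5  6  6  6  6
 3  0  1  2  3  3  4  5  6  7  7  7
 6  0  1  2  3  3  4  5  6  7  7  8
dp[12][10] = 8. One LCS (by backtracking along matches): 5, 6, 2, 4, 5, 6, 3, 6.

8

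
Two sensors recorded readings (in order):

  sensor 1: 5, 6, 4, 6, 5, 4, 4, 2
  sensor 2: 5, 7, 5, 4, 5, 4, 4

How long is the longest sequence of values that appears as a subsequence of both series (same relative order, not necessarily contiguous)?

Pick 5 (sensor 1 #1, sensor 2 #3); then 4 (sensor 1 #3, sensor 2 #4); then 5 (sensor 1 #5, sensor 2 #5); then 4 (sensor 1 #6, sensor 2 #6); then 4 (sensor 1 #7, sensor 2 #7); all 5 values appear in both, in order, and the DP table's final entry dp[8][7] is also 5, so no common subsequence is longer.

5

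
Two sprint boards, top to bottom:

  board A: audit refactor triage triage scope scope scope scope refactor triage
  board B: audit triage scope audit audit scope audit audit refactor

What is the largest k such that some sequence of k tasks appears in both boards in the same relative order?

One common subsequence of length 5: audit (board A #1, board B #1) → triage (board A #4, board B #2) → scope (board A #5, board B #3) → scope (board A #6, board B #6) → refactor (board A #9, board B #9), and the DP table's final entry dp[10][9] is also 5, so no common subsequence is longer.

5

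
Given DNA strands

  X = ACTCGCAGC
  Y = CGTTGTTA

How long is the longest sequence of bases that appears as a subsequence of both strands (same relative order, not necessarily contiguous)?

Let dp[i][j] be the LCS length of the first i bases of X and the first j bases of Y. dp[i][j] = dp[i-1][j-1]+1 when the i-th and j-th bases match, else max(dp[i-1][j], dp[i][j-1]).
    ·  C  G  T  T  G  T  T  A
 ·  0  0  0  0  0  0  0  0  0
 A  0  0  0  0  0  0  0  0  1
 C  0  1  1  1  1  1  1  1  1
 T  0  1  1  2  2  2  2  2  2
 C  0  1  1  2  2  2  2  2  2
 G  0  1  2  2  2  3  3  3  3
 C  0  1  2  2  2  3  3  3  3
 A  0  1  2  2  2  3  3  3  4
 G  0  1  2  2  2  3  3  3  4
 C  0  1  2  2  2  3  3  3  4
dp[9][8] = 4. One LCS (by backtracking along matches): CTGA.

4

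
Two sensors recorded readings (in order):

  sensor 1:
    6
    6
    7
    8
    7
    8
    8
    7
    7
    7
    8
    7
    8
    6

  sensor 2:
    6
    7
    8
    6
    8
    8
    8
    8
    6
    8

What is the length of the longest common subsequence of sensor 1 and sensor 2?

Pick 6 at sensor 1[2]=sensor 2[1] → 7 at sensor 1[3]=sensor 2[2] → 8 at sensor 1[4]=sensor 2[3] → 8 at sensor 1[6]=sensor 2[5] → 8 at sensor 1[7]=sensor 2[6] → 8 at sensor 1[11]=sensor 2[7] → 8 at sensor 1[13]=sensor 2[8] → 6 at sensor 1[14]=sensor 2[9]; all 8 values appear in both, in order. The LCS DP gives dp[14][10] = 8, so this is optimal.

8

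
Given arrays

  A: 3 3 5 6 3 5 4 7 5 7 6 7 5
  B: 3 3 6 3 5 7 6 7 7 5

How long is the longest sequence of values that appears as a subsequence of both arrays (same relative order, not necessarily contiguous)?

Let dp[i][j] be the LCS length of the first i values of A and the first j values of B. dp[i][j] = dp[i-1][j-1]+1 when the i-th and j-th values match, else max(dp[i-1][j], dp[i][j-1]).
    ·  3  3  6  3  5  7  6  7  7  5
 ·  0  0  0  0  0  0  0  0  0  0  0
 3  0  1  1  1  1  1  1  1  1  1  1
 3  0  1  2  2  2  2  2  2  2  2  2
 5  0  1  2  2  2  3  3  3  3  3  3
 6  0  1  2  3  3  3  3  4  4  4  4
 3  0  1  2  3  4  4  4  4  4  4  4
 5  0  1  2  3  4  5  5  5  5  5  5
 4  0  1  2  3  4  5  5  5  5  5  5
 7  0  1  2  3  4  5  6  6  6  6  6
 5  0  1  2  3  4  5  6  6  6  6  7
 7  0  1  2  3  4  5  6  6  7  7  7
 6  0  1  2  3  4  5  6  7  7  7  7
 7  0  1  2  3  4  5  6  7  8  8  8
 5  0  1  2  3  4  5  6  7  8  8  9
dp[13][10] = 9. One LCS (by backtracking along matches): 3, 3, 6, 3, 5, 7, 7, 7, 5.

9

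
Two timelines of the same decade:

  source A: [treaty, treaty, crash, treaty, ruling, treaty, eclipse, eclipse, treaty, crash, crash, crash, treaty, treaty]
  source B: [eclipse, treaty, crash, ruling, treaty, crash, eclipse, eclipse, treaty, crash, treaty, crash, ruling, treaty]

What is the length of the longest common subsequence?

Taking treaty [2,2] → crash [3,3] → ruling [5,4] → treaty [6,5] → eclipse [7,7] → eclipse [8,8] → treaty [9,9] → crash [10,10] → crash [11,12] → treaty [14,14] gives a common subsequence of length 10. The LCS DP gives dp[14][14] = 10, so this is optimal.

10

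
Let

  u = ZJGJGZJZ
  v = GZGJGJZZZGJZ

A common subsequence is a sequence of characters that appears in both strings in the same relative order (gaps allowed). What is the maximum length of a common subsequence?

Let dp[i][j] be the LCS length of the first i characters of u and the first j characters of v. dp[i][j] = dp[i-1][j-1]+1 when the i-th and j-th characters match, else max(dp[i-1][j], dp[i][j-1]).
    ·  G  Z  G  J  G  J  Z  Z  Z  G  J  Z
 ·  0  0  0  0  0  0  0  0  0  0  0  0  0
 Z  0  0  1  1  1  1  1  1  1  1  1  1  1
 J  0  0  1  1  2  2  2  2  2  2  2  2  2
 G  0  1  1  2  2  3  3  3  3  3  3  3  3
 J  0  1  1  2  3  3  4  4  4  4  4  4  4
 G  0  1  1  2  3  4  4  4  4  4  5  5  5
 Z  0  1  2  2  3  4  4  5  5  5  5  5  6
 J  0  1  2  2  3  4  5  5  5  5  5  6  6
 Z  0  1  2  2  3  4  5  6  6  6  6  6  7
dp[8][12] = 7. One LCS (by backtracking along matches): ZJGJGJZ.

7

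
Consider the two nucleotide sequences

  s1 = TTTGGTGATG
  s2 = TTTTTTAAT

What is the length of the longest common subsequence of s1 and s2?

6

Let dp[i][j] be the LCS length of the first i bases of s1 and the first j bases of s2. dp[i][j] = dp[i-1][j-1]+1 when the i-th and j-th bases match, else max(dp[i-1][j], dp[i][j-1]).
    ·  T  T  T  T  T  T  A  A  T
 ·  0  0  0  0  0  0  0  0  0  0
 T  0  1  1  1  1  1  1  1  1  1
 T  0  1  2  2  2  2  2  2  2  2
 T  0  1  2  3  3  3  3  3  3  3
 G  0  1  2  3  3  3  3  3  3  3
 G  0  1  2  3  3  3  3  3  3  3
 T  0  1  2  3  4  4  4  4  4  4
 G  0  1  2  3  4  4  4  4  4  4
 A  0  1  2  3  4  4  4  5  5  5
 T  0  1  2  3  4  5  5  5  5  6
 G  0  1  2  3  4  5  5  5  5  6
dp[10][9] = 6. One LCS (by backtracking along matches): TTTTAT.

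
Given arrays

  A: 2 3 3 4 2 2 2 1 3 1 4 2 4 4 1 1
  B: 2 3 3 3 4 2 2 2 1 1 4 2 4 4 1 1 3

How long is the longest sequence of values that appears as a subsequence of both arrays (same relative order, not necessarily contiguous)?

15

Match 2 (A #1, B #1), 3 (A #2, B #3), 3 (A #3, B #4), 4 (A #4, B #5), 2 (A #5, B #6), 2 (A #6, B #7), 2 (A #7, B #8), 1 (A #8, B #9), 1 (A #10, B #10), 4 (A #11, B #11), 2 (A #12, B #12), 4 (A #13, B #13), 4 (A #14, B #14), 1 (A #15, B #15), 1 (A #16, B #16) — 15 values in the same relative order in both. Since dp[16][17] = 15, nothing longer is possible.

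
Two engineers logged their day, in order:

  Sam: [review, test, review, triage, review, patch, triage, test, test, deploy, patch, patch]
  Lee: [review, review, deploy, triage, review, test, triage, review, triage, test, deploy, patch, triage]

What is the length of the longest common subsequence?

8

Taking review (Sam #1, Lee #5), test (Sam #2, Lee #6), triage (Sam #4, Lee #7), review (Sam #5, Lee #8), triage (Sam #7, Lee #9), test (Sam #9, Lee #10), deploy (Sam #10, Lee #11), patch (Sam #11, Lee #12) gives a common subsequence of length 8. The LCS DP gives dp[12][13] = 8, so this is optimal.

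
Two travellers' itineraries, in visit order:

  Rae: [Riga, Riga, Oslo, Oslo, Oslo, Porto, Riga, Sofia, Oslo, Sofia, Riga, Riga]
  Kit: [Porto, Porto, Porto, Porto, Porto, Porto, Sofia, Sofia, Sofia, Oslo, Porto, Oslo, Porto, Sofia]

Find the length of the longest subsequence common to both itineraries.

4

Taking Oslo (Rae #3, Kit #10) → Oslo (Rae #5, Kit #12) → Porto (Rae #6, Kit #13) → Sofia (Rae #10, Kit #14) gives a common subsequence of length 4. dp[12][14] = 4 confirms this is the maximum.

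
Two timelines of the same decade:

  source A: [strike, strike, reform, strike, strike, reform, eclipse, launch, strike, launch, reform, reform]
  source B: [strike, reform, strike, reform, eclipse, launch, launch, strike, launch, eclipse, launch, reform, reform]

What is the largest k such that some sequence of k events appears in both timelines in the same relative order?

Match strike [2,1], then reform [3,2], then strike [5,3], then reform [6,4], then eclipse [7,5], then launch [8,7], then strike [9,8], then launch [10,11], then reform [11,12], then reform [12,13] — 10 events in the same relative order in both, and the DP table's final entry dp[12][13] is also 10, so no common subsequence is longer.

10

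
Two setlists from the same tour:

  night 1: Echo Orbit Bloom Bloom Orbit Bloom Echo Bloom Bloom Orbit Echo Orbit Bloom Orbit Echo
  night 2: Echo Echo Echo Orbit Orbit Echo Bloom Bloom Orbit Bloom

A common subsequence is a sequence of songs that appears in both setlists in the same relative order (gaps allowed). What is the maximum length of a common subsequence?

8

Match Echo [1,3], then Orbit [2,4], then Orbit [5,5], then Echo [7,6], then Bloom [8,7], then Bloom [9,8], then Orbit [12,9], then Bloom [13,10] — 8 songs in the same relative order in both, and the DP table's final entry dp[15][10] is also 8, so no common subsequence is longer.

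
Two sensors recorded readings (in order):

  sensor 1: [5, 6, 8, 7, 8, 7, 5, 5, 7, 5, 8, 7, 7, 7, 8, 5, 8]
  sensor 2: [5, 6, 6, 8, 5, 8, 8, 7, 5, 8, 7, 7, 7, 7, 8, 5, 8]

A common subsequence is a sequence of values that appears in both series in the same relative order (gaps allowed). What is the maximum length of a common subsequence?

Pick 5 at sensor 1[1]=sensor 2[1], then 6 at sensor 1[2]=sensor 2[3], then 8 at sensor 1[3]=sensor 2[6], then 8 at sensor 1[5]=sensor 2[7], then 7 at sensor 1[6]=sensor 2[8], then 5 at sensor 1[7]=sensor 2[9], then 7 at sensor 1[9]=sensor 2[11], then 7 at sensor 1[12]=sensor 2[12], then 7 at sensor 1[13]=sensor 2[13], then 7 at sensor 1[14]=sensor 2[14], then 8 at sensor 1[15]=sensor 2[15], then 5 at sensor 1[16]=sensor 2[16], then 8 at sensor 1[17]=sensor 2[17]; all 13 values appear in both, in order. dp[17][17] = 13 confirms this is the maximum.

13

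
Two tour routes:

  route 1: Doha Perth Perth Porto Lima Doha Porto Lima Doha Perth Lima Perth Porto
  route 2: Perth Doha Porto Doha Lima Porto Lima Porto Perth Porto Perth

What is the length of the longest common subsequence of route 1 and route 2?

One common subsequence of length 7: Doha (route 1 #1, route 2 #2), Porto (route 1 #4, route 2 #3), Lima (route 1 #5, route 2 #5), Porto (route 1 #7, route 2 #6), Lima (route 1 #8, route 2 #7), Perth (route 1 #10, route 2 #9), Perth (route 1 #12, route 2 #11). dp[13][11] = 7 confirms this is the maximum.

7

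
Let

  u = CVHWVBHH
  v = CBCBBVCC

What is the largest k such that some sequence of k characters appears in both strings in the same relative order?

2

Pick C [1,3]; then V [2,6]; all 2 characters appear in both, in order. Since dp[8][8] = 2, nothing longer is possible.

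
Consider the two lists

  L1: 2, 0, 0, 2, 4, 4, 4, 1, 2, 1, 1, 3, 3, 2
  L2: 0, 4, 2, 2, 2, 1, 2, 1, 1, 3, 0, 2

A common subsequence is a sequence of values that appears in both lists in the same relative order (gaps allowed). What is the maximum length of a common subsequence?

Taking 2 [1,4], 2 [4,5], 1 [8,6], 2 [9,7], 1 [10,8], 1 [11,9], 3 [12,10], 2 [14,12] gives a common subsequence of length 8. The LCS DP gives dp[14][12] = 8, so this is optimal.

8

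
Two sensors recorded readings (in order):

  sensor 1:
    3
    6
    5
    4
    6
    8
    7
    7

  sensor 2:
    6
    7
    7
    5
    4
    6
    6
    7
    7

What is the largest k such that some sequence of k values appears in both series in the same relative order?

6

One common subsequence of length 6: 6 (sensor 1 #2, sensor 2 #1), 5 (sensor 1 #3, sensor 2 #4), 4 (sensor 1 #4, sensor 2 #5), 6 (sensor 1 #5, sensor 2 #7), 7 (sensor 1 #7, sensor 2 #8), 7 (sensor 1 #8, sensor 2 #9), and the DP table's final entry dp[8][9] is also 6, so no common subsequence is longer.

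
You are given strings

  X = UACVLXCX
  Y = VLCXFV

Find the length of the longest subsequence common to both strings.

4

Match V (X #4, Y #1); then L (X #5, Y #2); then C (X #7, Y #3); then X (X #8, Y #4) — 4 characters in the same relative order in both. The LCS DP gives dp[8][6] = 4, so this is optimal.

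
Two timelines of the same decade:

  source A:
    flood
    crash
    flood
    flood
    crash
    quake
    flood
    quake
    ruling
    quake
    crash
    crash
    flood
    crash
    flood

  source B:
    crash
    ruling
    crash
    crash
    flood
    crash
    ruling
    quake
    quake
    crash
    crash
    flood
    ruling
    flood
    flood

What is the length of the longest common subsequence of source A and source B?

Match crash [2,4], flood [4,5], crash [5,6], quake [8,8], quake [10,9], crash [11,10], crash [12,11], flood [13,14], flood [15,15] — 9 events in the same relative order in both, and the DP table's final entry dp[15][15] is also 9, so no common subsequence is longer.

9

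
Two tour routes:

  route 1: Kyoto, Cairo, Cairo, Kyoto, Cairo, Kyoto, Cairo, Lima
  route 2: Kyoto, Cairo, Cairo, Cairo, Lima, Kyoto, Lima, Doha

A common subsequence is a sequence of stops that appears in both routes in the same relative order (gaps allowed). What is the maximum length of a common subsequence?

6

Pick Kyoto [1,1]; then Cairo [2,2]; then Cairo [3,3]; then Cairo [5,4]; then Kyoto [6,6]; then Lima [8,7]; all 6 stops appear in both, in order. Since dp[8][8] = 6, nothing longer is possible.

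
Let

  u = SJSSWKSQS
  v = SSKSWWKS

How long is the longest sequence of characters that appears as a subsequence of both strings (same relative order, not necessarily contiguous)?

6

Taking S (u #1, v #1); then S (u #3, v #2); then S (u #4, v #4); then W (u #5, v #6); then K (u #6, v #7); then S (u #9, v #8) gives a common subsequence of length 6. Since dp[9][8] = 6, nothing longer is possible.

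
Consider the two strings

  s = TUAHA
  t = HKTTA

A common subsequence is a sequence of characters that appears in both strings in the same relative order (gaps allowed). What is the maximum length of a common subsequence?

2

One common subsequence of length 2: T [1,4], then A [5,5]. Since dp[5][5] = 2, nothing longer is possible.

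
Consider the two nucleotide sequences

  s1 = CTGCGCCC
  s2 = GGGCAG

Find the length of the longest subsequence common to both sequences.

3

Let dp[i][j] be the LCS length of the first i bases of s1 and the first j bases of s2. dp[i][j] = dp[i-1][j-1]+1 when the i-th and j-th bases match, else max(dp[i-1][j], dp[i][j-1]).
    ·  G  G  G  C  A  G
 ·  0  0  0  0  0  0  0
 C  0  0  0  0  1  1  1
 T  0  0  0  0  1  1  1
 G  0  1  1  1  1  1  2
 C  0  1  1  1  2  2  2
 G  0  1  2  2  2  2  3
 C  0  1  2  2  3  3  3
 C  0  1  2  2  3  3  3
 C  0  1  2  2  3  3  3
dp[8][6] = 3. One LCS (by backtracking along matches): GCG.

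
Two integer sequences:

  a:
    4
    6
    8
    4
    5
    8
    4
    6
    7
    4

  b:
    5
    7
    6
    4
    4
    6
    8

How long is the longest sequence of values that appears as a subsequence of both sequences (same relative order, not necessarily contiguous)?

4

Let dp[i][j] be the LCS length of the first i values of a and the first j values of b. dp[i][j] = dp[i-1][j-1]+1 when the i-th and j-th values match, else max(dp[i-1][j], dp[i][j-1]).
    ·  5  7  6  4  4  6  8
 ·  0  0  0  0  0  0  0  0
 4  0  0  0  0  1  1  1  1
 6  0  0  0  1  1  1  2  2
 8  0  0  0  1  1  1  2  3
 4  0  0  0  1  2  2  2  3
 5  0  1  1  1  2  2  2  3
 8  0  1  1  1  2  2  2  3
 4  0  1  1  1  2  3  3  3
 6  0  1  1  2  2  3  4  4
 7  0  1  2  2  2  3  4  4
 4  0  1  2  2  3  3  4  4
dp[10][7] = 4. One LCS (by backtracking along matches): 6, 4, 4, 6.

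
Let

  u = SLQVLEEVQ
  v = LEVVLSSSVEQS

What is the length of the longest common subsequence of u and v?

One common subsequence of length 5: L [2,1], then V [4,4], then L [5,5], then E [7,10], then Q [9,11]. The LCS DP gives dp[9][12] = 5, so this is optimal.

5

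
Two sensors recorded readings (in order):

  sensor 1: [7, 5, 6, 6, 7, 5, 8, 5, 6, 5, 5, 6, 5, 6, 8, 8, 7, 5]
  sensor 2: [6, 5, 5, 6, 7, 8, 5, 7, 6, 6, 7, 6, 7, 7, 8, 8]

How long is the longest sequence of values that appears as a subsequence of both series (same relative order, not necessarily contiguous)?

Taking 5 (sensor 1 #2, sensor 2 #3), 6 (sensor 1 #4, sensor 2 #4), 7 (sensor 1 #5, sensor 2 #5), 8 (sensor 1 #7, sensor 2 #6), 5 (sensor 1 #8, sensor 2 #7), 6 (sensor 1 #9, sensor 2 #9), 6 (sensor 1 #12, sensor 2 #10), 6 (sensor 1 #14, sensor 2 #12), 8 (sensor 1 #15, sensor 2 #15), 8 (sensor 1 #16, sensor 2 #16) gives a common subsequence of length 10, and the DP table's final entry dp[18][16] is also 10, so no common subsequence is longer.

10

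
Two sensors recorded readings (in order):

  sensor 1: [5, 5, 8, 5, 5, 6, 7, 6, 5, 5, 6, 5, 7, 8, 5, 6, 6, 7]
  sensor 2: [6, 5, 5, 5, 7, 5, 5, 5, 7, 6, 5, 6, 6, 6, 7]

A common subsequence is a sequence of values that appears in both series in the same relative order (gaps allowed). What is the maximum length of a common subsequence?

12

One common subsequence of length 12: 5 at sensor 1[2]=sensor 2[2]; then 5 at sensor 1[4]=sensor 2[3]; then 5 at sensor 1[5]=sensor 2[4]; then 7 at sensor 1[7]=sensor 2[5]; then 5 at sensor 1[9]=sensor 2[6]; then 5 at sensor 1[10]=sensor 2[7]; then 5 at sensor 1[12]=sensor 2[8]; then 7 at sensor 1[13]=sensor 2[9]; then 5 at sensor 1[15]=sensor 2[11]; then 6 at sensor 1[16]=sensor 2[13]; then 6 at sensor 1[17]=sensor 2[14]; then 7 at sensor 1[18]=sensor 2[15]. The LCS DP gives dp[18][15] = 12, so this is optimal.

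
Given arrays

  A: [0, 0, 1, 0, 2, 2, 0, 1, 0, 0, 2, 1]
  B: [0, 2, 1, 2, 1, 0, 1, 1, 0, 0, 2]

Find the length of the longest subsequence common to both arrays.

8

Let dp[i][j] be the LCS length of the first i values of A and the first j values of B. dp[i][j] = dp[i-1][j-1]+1 when the i-th and j-th values match, else max(dp[i-1][j], dp[i][j-1]).
    ·  0  2  1  2  1  0  1  1  0  0  2
 ·  0  0  0  0  0  0  0  0  0  0  0  0
 0  0  1  1  1  1  1  1  1  1  1  1  1
 0  0  1  1  1  1  1  2  2  2  2  2  2
 1  0  1  1  2  2  2  2  3  3  3  3  3
 0  0  1  1  2  2  2  3  3  3  4  4  4
 2  0  1  2  2  3  3  3  3  3  4  4  5
 2  0  1  2  2  3  3  3  3  3  4  4  5
 0  0  1  2  2  3  3  4  4  4  4  5  5
 1  0  1  2  3  3  4  4  5  5  5  5  5
 0  0  1  2  3  3  4  5  5  5  6  6  6
 0  0  1  2  3  3  4  5  5  5  6  7  7
 2  0  1  2  3  4  4  5  5  5  6  7  8
 1  0  1  2  3  4  5  5  6  6  6  7  8
dp[12][11] = 8. One LCS (by backtracking along matches): 0, 1, 2, 0, 1, 0, 0, 2.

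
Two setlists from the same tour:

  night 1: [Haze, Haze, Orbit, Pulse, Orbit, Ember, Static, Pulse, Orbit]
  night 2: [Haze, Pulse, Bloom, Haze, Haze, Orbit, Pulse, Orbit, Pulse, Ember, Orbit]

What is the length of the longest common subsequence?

7

Pick Haze (night 1 #1, night 2 #4), Haze (night 1 #2, night 2 #5), Orbit (night 1 #3, night 2 #6), Pulse (night 1 #4, night 2 #7), Orbit (night 1 #5, night 2 #8), Ember (night 1 #6, night 2 #10), Orbit (night 1 #9, night 2 #11); all 7 songs appear in both, in order, and the DP table's final entry dp[9][11] is also 7, so no common subsequence is longer.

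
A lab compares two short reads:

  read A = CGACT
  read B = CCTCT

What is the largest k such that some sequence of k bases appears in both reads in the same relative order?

Let dp[i][j] be the LCS length of the first i bases of read A and the first j bases of read B. dp[i][j] = dp[i-1][j-1]+1 when the i-th and j-th bases match, else max(dp[i-1][j], dp[i][j-1]).
    ·  C  C  T  C  T
 ·  0  0  0  0  0  0
 C  0  1  1  1  1  1
 G  0  1  1  1  1  1
 A  0  1  1  1  1  1
 C  0  1  2  2  2  2
 T  0  1  2  3  3  3
dp[5][5] = 3. One LCS (by backtracking along matches): CCT.

3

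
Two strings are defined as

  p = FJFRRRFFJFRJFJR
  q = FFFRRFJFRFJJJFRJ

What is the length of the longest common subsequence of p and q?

11

Match F at p[1]=q[2], then F at p[3]=q[3], then R at p[5]=q[4], then R at p[6]=q[5], then F at p[8]=q[6], then J at p[9]=q[7], then F at p[10]=q[8], then R at p[11]=q[9], then J at p[12]=q[13], then F at p[13]=q[14], then J at p[14]=q[16] — 11 characters in the same relative order in both. dp[15][16] = 11 confirms this is the maximum.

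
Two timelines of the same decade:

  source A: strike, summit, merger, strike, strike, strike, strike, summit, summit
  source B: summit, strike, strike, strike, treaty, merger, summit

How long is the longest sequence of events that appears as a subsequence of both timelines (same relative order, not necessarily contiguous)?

Match summit (source A #2, source B #1), strike (source A #4, source B #2), strike (source A #5, source B #3), strike (source A #6, source B #4), summit (source A #9, source B #7) — 5 events in the same relative order in both. dp[9][7] = 5 confirms this is the maximum.

5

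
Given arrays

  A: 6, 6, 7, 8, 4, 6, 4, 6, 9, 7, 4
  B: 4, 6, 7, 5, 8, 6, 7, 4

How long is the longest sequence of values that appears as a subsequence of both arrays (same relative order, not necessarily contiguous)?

Taking 6 (A #2, B #2), then 7 (A #3, B #3), then 8 (A #4, B #5), then 6 (A #8, B #6), then 7 (A #10, B #7), then 4 (A #11, B #8) gives a common subsequence of length 6, and the DP table's final entry dp[11][8] is also 6, so no common subsequence is longer.

6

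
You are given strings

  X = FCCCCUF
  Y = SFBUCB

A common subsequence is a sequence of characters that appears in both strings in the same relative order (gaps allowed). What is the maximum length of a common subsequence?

Let dp[i][j] be the LCS length of the first i characters of X and the first j characters of Y. dp[i][j] = dp[i-1][j-1]+1 when the i-th and j-th characters match, else max(dp[i-1][j], dp[i][j-1]).
    ·  S  F  B  U  C  B
 ·  0  0  0  0  0  0  0
 F  0  0  1  1  1  1  1
 C  0  0  1  1  1  2  2
 C  0  0  1  1  1  2  2
 C  0  0  1  1  1  2  2
 C  0  0  1  1  1  2  2
 U  0  0  1  1  2  2  2
 F  0  0  1  1  2  2  2
dp[7][6] = 2. One LCS (by backtracking along matches): FC.

2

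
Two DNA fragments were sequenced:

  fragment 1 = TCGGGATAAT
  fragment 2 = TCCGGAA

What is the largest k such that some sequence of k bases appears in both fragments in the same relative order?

Let dp[i][j] be the LCS length of the first i bases of fragment 1 and the first j bases of fragment 2. dp[i][j] = dp[i-1][j-1]+1 when the i-th and j-th bases match, else max(dp[i-1][j], dp[i][j-1]).
    ·  T  C  C  G  G  A  A
 ·  0  0  0  0  0  0  0  0
 T  0  1  1  1  1  1  1  1
 C  0  1  2  2  2  2  2  2
 G  0  1  2  2  3  3  3  3
 G  0  1  2  2  3  4  4  4
 G  0  1  2  2  3  4  4  4
 A  0  1  2  2  3  4  5  5
 T  0  1  2  2  3  4  5  5
 A  0  1  2  2  3  4  5  6
 A  0  1  2  2  3  4  5  6
 T  0  1  2  2  3  4  5  6
dp[10][7] = 6. One LCS (by backtracking along matches): TCGGAA.

6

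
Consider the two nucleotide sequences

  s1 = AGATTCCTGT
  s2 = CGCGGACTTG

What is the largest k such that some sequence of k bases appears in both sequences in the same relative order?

Match G (s1 #2, s2 #5) → A (s1 #3, s2 #6) → T (s1 #5, s2 #8) → T (s1 #8, s2 #9) → G (s1 #9, s2 #10) — 5 bases in the same relative order in both. dp[10][10] = 5 confirms this is the maximum.

5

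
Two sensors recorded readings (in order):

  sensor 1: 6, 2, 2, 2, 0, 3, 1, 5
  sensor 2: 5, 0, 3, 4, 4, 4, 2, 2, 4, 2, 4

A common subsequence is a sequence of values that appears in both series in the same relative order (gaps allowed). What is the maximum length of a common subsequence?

3

Let dp[i][j] be the LCS length of the first i values of sensor 1 and the first j values of sensor 2. dp[i][j] = dp[i-1][j-1]+1 when the i-th and j-th values match, else max(dp[i-1][j], dp[i][j-1]).
    ·  5  0  3  4  4  4  2  2  4  2  4
 ·  0  0  0  0  0  0  0  0  0  0  0  0
 6  0  0  0  0  0  0  0  0  0  0  0  0
 2  0  0  0  0  0  0  0  1  1  1  1  1
 2  0  0  0  0  0  0  0  1  2  2  2  2
 2  0  0  0  0  0  0  0  1  2  2  3  3
 0  0  0  1  1  1  1  1  1  2  2  3  3
 3  0  0  1  2  2  2  2  2  2  2  3  3
 1  0  0  1  2  2  2  2  2  2  2  3  3
 5  0  1  1  2  2  2  2  2  2  2  3  3
dp[8][11] = 3. One LCS (by backtracking along matches): 2, 2, 2.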